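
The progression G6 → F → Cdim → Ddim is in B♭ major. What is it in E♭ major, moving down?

C6 Bb Fdim Gdim

B♭ major down to E♭ major is a perfect fifth; each chord root moves by that interval while the quality stays the same.
G6: root G down a perfect fifth → C, giving C6.
F: root F down a perfect fifth → Bb, giving Bb.
Cdim: root C down a perfect fifth → F, giving Fdim.
Ddim: root D down a perfect fifth → G, giving Gdim.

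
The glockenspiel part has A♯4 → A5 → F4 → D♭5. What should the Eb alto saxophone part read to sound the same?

F##7 F#8 D7 Bb7

First find concert pitch: the glockenspiel sounds a perfect fifteenth above written, so A♯4 A5 F4 D♭5 sounds A#6 A7 F6 Db7.
Then write for Eb alto saxophone: it sounds a major sixth below written, so the part must be a major sixth above concert.
A#6 → F##7
A7 → F#8
F6 → D7
Db7 → Bb7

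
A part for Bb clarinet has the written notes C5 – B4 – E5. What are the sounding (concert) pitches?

Bb4 A4 D5

The Bb clarinet sounds a major second below written, so transpose each written note down a major second.
C5 to Bb4
B4 to A4
E5 to D5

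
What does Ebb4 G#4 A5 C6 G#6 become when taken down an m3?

Cb4 E#4 F#5 A5 E#6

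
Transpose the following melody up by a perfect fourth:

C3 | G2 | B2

F3 C3 E3

C3 becomes F3
G2 becomes C3
B2 becomes E3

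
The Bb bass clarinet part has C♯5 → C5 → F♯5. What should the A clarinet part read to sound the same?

D4 Db4 G4

First find concert pitch: the Bb bass clarinet sounds a major ninth below written, so C♯5 C5 F♯5 sounds B3 Bb3 E4.
Then write for A clarinet: it sounds a minor third below written, so the part must be a minor third above concert.
B3 → D4
Bb3 → Db4
E4 → G4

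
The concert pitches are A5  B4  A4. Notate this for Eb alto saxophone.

F#6 G#5 F#5

Written C4 sounds as Eb3 on the Eb alto saxophone, so concert pitches are written a major sixth up.
A5 gives F#6
B4 gives G#5
A4 gives F#5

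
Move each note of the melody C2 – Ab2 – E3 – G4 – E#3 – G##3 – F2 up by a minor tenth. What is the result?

Eb3 Cb4 G4 Bb5 G#4 B#4 Ab3

C2 -> Eb3
Ab2 -> Cb4
E3 -> G4
G4 -> Bb5
E#3 -> G#4
G##3 -> B#4
F2 -> Ab3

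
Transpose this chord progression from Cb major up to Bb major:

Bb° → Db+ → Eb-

A° C+ D-

Cb major up to Bb major is a major seventh; each chord root moves by that interval while the quality stays the same.
Bb°: root Bb up a major seventh → A, giving A°.
Db+: root Db up a major seventh → C, giving C+.
Eb-: root Eb up a major seventh → D, giving D-.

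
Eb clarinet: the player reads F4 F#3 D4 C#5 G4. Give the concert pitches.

Ab4 A3 F4 E5 Bb4

The Eb clarinet sounds a minor third above written, so transpose each written note up a minor third.
F4 -> Ab4
F#3 -> A3
D4 -> F4
C#5 -> E5
G4 -> Bb4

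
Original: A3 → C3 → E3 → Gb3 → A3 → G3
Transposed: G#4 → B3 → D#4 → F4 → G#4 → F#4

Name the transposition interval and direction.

up a major seventh

From A3 to G#4 is 7 letter names — a seventh of some quality.
A3 to G#4 is 11 semitones, which makes it a major seventh; the second version is higher, so the direction is up.
Checking another pair — G3 → F#4 — gives the same interval.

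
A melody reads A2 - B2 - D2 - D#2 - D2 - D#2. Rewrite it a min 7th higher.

G3 A3 C3 C#3 C3 C#3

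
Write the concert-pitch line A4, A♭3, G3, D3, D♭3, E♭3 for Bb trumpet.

B4 Bb3 A3 E3 Eb3 F3

The Bb trumpet sounds a major second below written, so the written part must be a major second above concert — transpose each note up.
A4 becomes B4
Ab3 becomes Bb3
G3 becomes A3
D3 becomes E3
Db3 becomes Eb3
Eb3 becomes F3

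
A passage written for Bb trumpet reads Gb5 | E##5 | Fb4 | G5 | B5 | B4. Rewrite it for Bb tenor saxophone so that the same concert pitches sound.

First find concert pitch: the Bb trumpet sounds a major second below written, so Gb5 E##5 Fb4 G5 B5 B4 sounds Fb5 D##5 Ebb4 F5 A5 A4.
Then write for Bb tenor saxophone: it sounds a major ninth below written, so the part must be a major ninth above concert.
Fb5 → Gb6
D##5 → E##6
Ebb4 → Fb5
F5 → G6
A5 → B6
A4 → B5

Gb6 E##6 Fb5 G6 B6 B5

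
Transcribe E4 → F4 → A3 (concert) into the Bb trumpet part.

Written C4 sounds as Bb3 on the Bb trumpet, so concert pitches are written a major second up.
E4 -> F#4
F4 -> G4
A3 -> B3

F#4 G4 B3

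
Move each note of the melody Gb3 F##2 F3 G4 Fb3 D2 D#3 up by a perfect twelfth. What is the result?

Db5 C##4 C5 D6 Cb5 A3 A#4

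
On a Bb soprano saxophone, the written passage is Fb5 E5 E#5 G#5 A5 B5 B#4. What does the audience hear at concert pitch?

Written C4 on the Bb soprano saxophone sounds as Bb3, a major second lower; apply that shift to every note.
Fb5 -> Ebb5
E5 -> D5
E#5 -> D#5
G#5 -> F#5
A5 -> G5
B5 -> A5
B#4 -> A#4

Ebb5 D5 D#5 F#5 G5 A5 A#4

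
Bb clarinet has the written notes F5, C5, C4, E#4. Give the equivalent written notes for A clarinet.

Gb5 Db5 Db4 F#4

First find concert pitch: the Bb clarinet sounds a major second below written, so F5 C5 C4 E#4 sounds Eb5 Bb4 Bb3 D#4.
Then write for A clarinet: it sounds a minor third below written, so the part must be a minor third above concert.
Eb5 → Gb5
Bb4 → Db5
Bb3 → Db4
D#4 → F#4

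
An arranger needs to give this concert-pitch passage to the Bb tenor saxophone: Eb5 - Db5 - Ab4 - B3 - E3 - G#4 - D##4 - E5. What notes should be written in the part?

The Bb tenor saxophone sounds a major ninth below written, so the written part must be a major ninth above concert — transpose each note up.
Eb5 becomes F6
Db5 becomes Eb6
Ab4 becomes Bb5
B3 becomes C#5
E3 becomes F#4
G#4 becomes A#5
D##4 becomes E##5
E5 becomes F#6

F6 Eb6 Bb5 C#5 F#4 A#5 E##5 F#6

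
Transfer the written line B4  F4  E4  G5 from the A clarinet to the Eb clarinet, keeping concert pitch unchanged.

E#4 B3 A#3 C#5

First find concert pitch: the A clarinet sounds a minor third below written, so B4 F4 E4 G5 sounds G#4 D4 C#4 E5.
Then write for Eb clarinet: it sounds a minor third above written, so the part must be a minor third below concert.
G#4 → E#4
D4 → B3
C#4 → A#3
E5 → C#5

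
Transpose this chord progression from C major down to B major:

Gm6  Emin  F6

C major down to B major is a minor second; each chord root moves by that interval while the quality stays the same.
Gm6: root G down a minor second → F#, giving F#m6.
Emin: root E down a minor second → D#, giving D#min.
F6: root F down a minor second → E, giving E6.

F#m6 D#min E6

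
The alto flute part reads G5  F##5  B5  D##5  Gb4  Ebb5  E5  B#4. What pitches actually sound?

D5 C##5 F#5 A##4 Db4 Bbb4 B4 F##4

The alto flute sounds a perfect fourth below written, so transpose each written note down a perfect fourth.
G5 to D5
F##5 to C##5
B5 to F#5
D##5 to A##4
Gb4 to Db4
Ebb5 to Bbb4
E5 to B4
B#4 to F##4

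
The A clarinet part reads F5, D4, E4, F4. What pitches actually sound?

Written C4 on the A clarinet sounds as A3, a minor third lower; apply that shift to every note.
F5 gives D5
D4 gives B3
E4 gives C#4
F4 gives D4

D5 B3 C#4 D4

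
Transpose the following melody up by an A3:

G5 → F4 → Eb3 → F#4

B#5 A#4 G#3 A##4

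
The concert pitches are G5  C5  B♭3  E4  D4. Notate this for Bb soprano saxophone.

A5 D5 C4 F#4 E4

Written C4 sounds as Bb3 on the Bb soprano saxophone, so concert pitches are written a major second up.
G5 → A5
C5 → D5
Bb3 → C4
E4 → F#4
D4 → E4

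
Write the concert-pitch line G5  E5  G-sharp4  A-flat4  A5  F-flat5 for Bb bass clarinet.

The Bb bass clarinet sounds a major ninth below written, so the written part must be a major ninth above concert — transpose each note up.
G5 becomes A6
E5 becomes F#6
G#4 becomes A#5
Ab4 becomes Bb5
A5 becomes B6
Fb5 becomes Gb6

A6 F#6 A#5 Bb5 B6 Gb6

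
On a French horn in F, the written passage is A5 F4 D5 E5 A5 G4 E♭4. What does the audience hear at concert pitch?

Written C4 on the French horn in F sounds as F3, a perfect fifth lower; apply that shift to every note.
A5 to D5
F4 to Bb3
D5 to G4
E5 to A4
A5 to D5
G4 to C4
Eb4 to Ab3

D5 Bb3 G4 A4 D5 C4 Ab3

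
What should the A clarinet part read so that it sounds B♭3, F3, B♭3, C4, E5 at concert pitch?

Db4 Ab3 Db4 Eb4 G5

Written C4 sounds as A3 on the A clarinet, so concert pitches are written a minor third up.
Bb3 becomes Db4
F3 becomes Ab3
Bb3 becomes Db4
C4 becomes Eb4
E5 becomes G5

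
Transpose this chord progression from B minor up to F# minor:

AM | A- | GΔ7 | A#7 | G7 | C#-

EM E- DΔ7 E#7 D7 G#-

B minor up to F# minor is a perfect fifth; each chord root moves by that interval while the quality stays the same.
AM: root A up a perfect fifth → E, giving EM.
A-: root A up a perfect fifth → E, giving E-.
GΔ7: root G up a perfect fifth → D, giving DΔ7.
A#7: root A# up a perfect fifth → E#, giving E#7.
G7: root G up a perfect fifth → D, giving D7.
C#-: root C# up a perfect fifth → G#, giving G#-.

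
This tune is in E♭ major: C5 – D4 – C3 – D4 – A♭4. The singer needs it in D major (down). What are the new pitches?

E♭ major to D major down is a minor second, so every note moves down by that interval.
C5 gives B4
D4 gives C#4
C3 gives B2
D4 gives C#4
Ab4 gives G4

B4 C#4 B2 C#4 G4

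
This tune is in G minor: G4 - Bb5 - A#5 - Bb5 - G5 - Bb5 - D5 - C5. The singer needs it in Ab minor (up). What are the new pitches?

Ab4 Cb6 B5 Cb6 Ab5 Cb6 Eb5 Db5

From G up to Ab is a minor second; apply that to each pitch.
G4 becomes Ab4
Bb5 becomes Cb6
A#5 becomes B5
Bb5 becomes Cb6
G5 becomes Ab5
Bb5 becomes Cb6
D5 becomes Eb5
C5 becomes Db5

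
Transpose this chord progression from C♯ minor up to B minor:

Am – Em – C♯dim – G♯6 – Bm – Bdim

Gm Dm Bdim F#6 Am Adim

C♯ minor up to B minor is a minor seventh; each chord root moves by that interval while the quality stays the same.
Am: root A up a minor seventh → G, giving Gm.
Em: root E up a minor seventh → D, giving Dm.
C♯dim: root C♯ up a minor seventh → B, giving Bdim.
G♯6: root G♯ up a minor seventh → F#, giving F#6.
Bm: root B up a minor seventh → A, giving Am.
Bdim: root B up a minor seventh → A, giving Adim.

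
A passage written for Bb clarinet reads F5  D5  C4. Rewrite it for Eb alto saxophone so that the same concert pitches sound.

C6 A5 G4

First find concert pitch: the Bb clarinet sounds a major second below written, so F5 D5 C4 sounds Eb5 C5 Bb3.
Then write for Eb alto saxophone: it sounds a major sixth below written, so the part must be a major sixth above concert.
Eb5 → C6
C5 → A5
Bb3 → G4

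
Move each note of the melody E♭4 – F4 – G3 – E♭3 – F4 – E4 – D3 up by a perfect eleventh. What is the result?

Ab5 Bb5 C5 Ab4 Bb5 A5 G4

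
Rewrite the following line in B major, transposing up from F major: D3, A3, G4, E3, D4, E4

G#3 D#4 C#5 A#3 G#4 A#4

F major to B major up is an augmented fourth, so every note moves up by that interval.
D3 gives G#3
A3 gives D#4
G4 gives C#5
E3 gives A#3
D4 gives G#4
E4 gives A#4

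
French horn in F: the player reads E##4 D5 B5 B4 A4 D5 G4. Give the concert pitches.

A##3 G4 E5 E4 D4 G4 C4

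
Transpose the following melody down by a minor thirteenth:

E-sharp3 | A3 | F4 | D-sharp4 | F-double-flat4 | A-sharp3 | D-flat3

G##1 C#2 A2 F##2 Abb2 C##2 F1

E#3 -> G##1
A3 -> C#2
F4 -> A2
D#4 -> F##2
Fbb4 -> Abb2
A#3 -> C##2
Db3 -> F1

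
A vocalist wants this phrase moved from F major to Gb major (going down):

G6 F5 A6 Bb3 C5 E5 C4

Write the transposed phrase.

F major to Gb major down is a major seventh, so every note moves down by that interval.
G6 → Ab5
F5 → Gb4
A6 → Bb5
Bb3 → Cb3
C5 → Db4
E5 → F4
C4 → Db3

Ab5 Gb4 Bb5 Cb3 Db4 F4 Db3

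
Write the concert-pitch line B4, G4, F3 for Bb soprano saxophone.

C#5 A4 G3

Written C4 sounds as Bb3 on the Bb soprano saxophone, so concert pitches are written a major second up.
B4 to C#5
G4 to A4
F3 to G3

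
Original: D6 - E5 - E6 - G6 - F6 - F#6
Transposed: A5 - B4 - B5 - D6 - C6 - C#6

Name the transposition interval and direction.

down a perfect fourth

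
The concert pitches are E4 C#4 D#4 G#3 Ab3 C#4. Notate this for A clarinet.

G4 E4 F#4 B3 Cb4 E4

The A clarinet sounds a minor third below written, so the written part must be a minor third above concert — transpose each note up.
E4 → G4
C#4 → E4
D#4 → F#4
G#3 → B3
Ab3 → Cb4
C#4 → E4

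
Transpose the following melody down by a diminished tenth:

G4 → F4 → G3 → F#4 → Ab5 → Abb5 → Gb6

A diminished tenth down from G4 gives E#3.
F4: a tenth down reaches D, and 14 semitones makes it D#3.
G3: a tenth down reaches E, and 14 semitones makes it E#2.
A diminished tenth down from F#4 gives D##3.
Ab5: a tenth down reaches F, and 14 semitones makes it F#4.
Abb5: a tenth down reaches F, and 14 semitones makes it F4.
Gb6 down a diminished tenth is E5.

E#3 D#3 E#2 D##3 F#4 F4 E5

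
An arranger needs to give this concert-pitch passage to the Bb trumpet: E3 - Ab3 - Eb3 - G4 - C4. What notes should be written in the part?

F#3 Bb3 F3 A4 D4

Written C4 sounds as Bb3 on the Bb trumpet, so concert pitches are written a major second up.
E3 -> F#3
Ab3 -> Bb3
Eb3 -> F3
G4 -> A4
C4 -> D4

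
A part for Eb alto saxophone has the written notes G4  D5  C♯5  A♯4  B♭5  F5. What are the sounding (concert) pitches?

Bb3 F4 E4 C#4 Db5 Ab4

Written C4 on the Eb alto saxophone sounds as Eb3, a major sixth lower; apply that shift to every note.
G4 to Bb3
D5 to F4
C#5 to E4
A#4 to C#4
Bb5 to Db5
F5 to Ab4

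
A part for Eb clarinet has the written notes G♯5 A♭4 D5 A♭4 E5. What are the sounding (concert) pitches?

B5 Cb5 F5 Cb5 G5

Written C4 on the Eb clarinet sounds as Eb4, a minor third higher; apply that shift to every note.
G#5 gives B5
Ab4 gives Cb5
D5 gives F5
Ab4 gives Cb5
E5 gives G5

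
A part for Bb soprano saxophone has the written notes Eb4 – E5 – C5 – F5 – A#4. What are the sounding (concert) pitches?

The Bb soprano saxophone sounds a major second below written, so transpose each written note down a major second.
Eb4 → Db4
E5 → D5
C5 → Bb4
F5 → Eb5
A#4 → G#4

Db4 D5 Bb4 Eb5 G#4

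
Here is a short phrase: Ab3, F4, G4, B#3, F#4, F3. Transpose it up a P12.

Ab3: a twelfth up reaches E, and 19 semitones makes it Eb5.
F4 up a perfect twelfth is C6.
A perfect twelfth up from G4 gives D6.
B#3: a twelfth up reaches F, and 19 semitones makes it F##5.
F#4 up a perfect twelfth is C#6.
F3 up a perfect twelfth is C5.

Eb5 C6 D6 F##5 C#6 C5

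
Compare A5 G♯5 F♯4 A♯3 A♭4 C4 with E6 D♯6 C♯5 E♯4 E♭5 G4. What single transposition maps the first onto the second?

up a perfect fifth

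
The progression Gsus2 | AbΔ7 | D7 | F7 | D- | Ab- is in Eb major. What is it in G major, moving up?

Bsus2 CΔ7 F#7 A7 F#- C-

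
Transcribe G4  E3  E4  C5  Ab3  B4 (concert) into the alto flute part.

C5 A3 A4 F5 Db4 E5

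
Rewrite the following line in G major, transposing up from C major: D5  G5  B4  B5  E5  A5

A5 D6 F#5 F#6 B5 E6

From C up to G is a perfect fifth; apply that to each pitch.
D5 gives A5
G5 gives D6
B4 gives F#5
B5 gives F#6
E5 gives B5
A5 gives E6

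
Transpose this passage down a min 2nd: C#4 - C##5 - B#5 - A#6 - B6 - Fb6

B#3 B##4 A##5 G##6 A#6 Eb6

C#4 becomes B#3
C##5 becomes B##4
B#5 becomes A##5
A#6 becomes G##6
B6 becomes A#6
Fb6 becomes Eb6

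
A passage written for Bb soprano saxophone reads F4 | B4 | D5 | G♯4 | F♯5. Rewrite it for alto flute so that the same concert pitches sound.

Ab4 D5 F5 B4 A5

First find concert pitch: the Bb soprano saxophone sounds a major second below written, so F4 B4 D5 G♯4 F♯5 sounds Eb4 A4 C5 F#4 E5.
Then write for alto flute: it sounds a perfect fourth below written, so the part must be a perfect fourth above concert.
Eb4 → Ab4
A4 → D5
C5 → F5
F#4 → B4
E5 → A5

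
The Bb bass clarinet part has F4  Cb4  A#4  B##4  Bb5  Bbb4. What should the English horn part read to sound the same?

Bb3 Fb3 D#4 E##4 Eb5 Ebb4

First find concert pitch: the Bb bass clarinet sounds a major ninth below written, so F4 Cb4 A#4 B##4 Bb5 Bbb4 sounds Eb3 Bbb2 G#3 A##3 Ab4 Abb3.
Then write for English horn: it sounds a perfect fifth below written, so the part must be a perfect fifth above concert.
Eb3 → Bb3
Bbb2 → Fb3
G#3 → D#4
A##3 → E##4
Ab4 → Eb5
Abb3 → Ebb4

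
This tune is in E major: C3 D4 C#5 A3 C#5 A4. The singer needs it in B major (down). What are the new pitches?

From E down to B is a perfect fourth; apply that to each pitch.
C3 → G2
D4 → A3
C#5 → G#4
A3 → E3
C#5 → G#4
A4 → E4

G2 A3 G#4 E3 G#4 E4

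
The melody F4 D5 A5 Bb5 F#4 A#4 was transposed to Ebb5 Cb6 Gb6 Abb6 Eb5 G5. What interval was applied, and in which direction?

Take the first pair: F4 → Ebb5. F to E spans 7 letter names, so the interval is some kind of seventh.
F4 to Ebb5 is 9 semitones, which makes it a diminished seventh; the second version is higher, so the direction is up.
Checking another pair — A#4 → G5 — gives the same interval.

up a diminished seventh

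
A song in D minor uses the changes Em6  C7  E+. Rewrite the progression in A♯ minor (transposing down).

B#m6 G#7 B#+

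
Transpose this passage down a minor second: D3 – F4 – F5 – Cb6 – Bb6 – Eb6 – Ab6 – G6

C#3 E4 E5 Bb5 A6 D6 G6 F#6

D3 to C#3
F4 to E4
F5 to E5
Cb6 to Bb5
Bb6 to A6
Eb6 to D6
Ab6 to G6
G6 to F#6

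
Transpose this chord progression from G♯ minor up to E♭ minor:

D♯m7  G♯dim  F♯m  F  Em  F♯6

Bbm7 Ebdim Dbm Dbb Cbm Db6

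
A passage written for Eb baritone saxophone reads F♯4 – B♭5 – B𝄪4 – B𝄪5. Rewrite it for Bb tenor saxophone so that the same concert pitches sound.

First find concert pitch: the Eb baritone saxophone sounds a major thirteenth below written, so F♯4 B♭5 B𝄪4 B𝄪5 sounds A2 Db4 D##3 D##4.
Then write for Bb tenor saxophone: it sounds a major ninth below written, so the part must be a major ninth above concert.
A2 → B3
Db4 → Eb5
D##3 → E##4
D##4 → E##5

B3 Eb5 E##4 E##5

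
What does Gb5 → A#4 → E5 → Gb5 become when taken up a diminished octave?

Gbb6 A5 Eb6 Gbb6

Gb5 becomes Gbb6
A#4 becomes A5
E5 becomes Eb6
Gb5 becomes Gbb6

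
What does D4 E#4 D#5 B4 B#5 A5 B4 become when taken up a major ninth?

A major ninth up from D4 gives E5.
E#4 up a major ninth is F##5.
D#5 up a major ninth is E#6.
B4 up a major ninth is C#6.
A major ninth up from B#5 gives C##7.
A5 up a major ninth is B6.
A major ninth up from B4 gives C#6.

E5 F##5 E#6 C#6 C##7 B6 C#6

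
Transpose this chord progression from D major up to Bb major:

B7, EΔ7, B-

G7 CΔ7 G-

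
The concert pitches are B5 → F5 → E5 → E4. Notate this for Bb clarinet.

Written C4 sounds as Bb3 on the Bb clarinet, so concert pitches are written a major second up.
B5 becomes C#6
F5 becomes G5
E5 becomes F#5
E4 becomes F#4

C#6 G5 F#5 F#4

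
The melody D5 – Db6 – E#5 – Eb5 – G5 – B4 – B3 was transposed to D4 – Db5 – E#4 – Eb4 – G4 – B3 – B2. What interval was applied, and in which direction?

down a perfect octave

Take the first pair: D5 → D4. D to D spans 8 letter names, so the interval is some kind of octave.
D4 to D5 is 12 semitones, which makes it a perfect octave; the second version is lower, so the direction is down.
Checking another pair — B3 → B2 — gives the same interval.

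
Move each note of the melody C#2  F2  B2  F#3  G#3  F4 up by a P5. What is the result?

G#2 C3 F#3 C#4 D#4 C5

C#2 → G#2
F2 → C3
B2 → F#3
F#3 → C#4
G#3 → D#4
F4 → C5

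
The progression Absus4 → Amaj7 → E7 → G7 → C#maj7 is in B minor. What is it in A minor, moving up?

Gbsus4 Gmaj7 D7 F7 Bmaj7

B minor up to A minor is a minor seventh; each chord root moves by that interval while the quality stays the same.
Absus4: root Ab up a minor seventh → Gb, giving Gbsus4.
Amaj7: root A up a minor seventh → G, giving Gmaj7.
E7: root E up a minor seventh → D, giving D7.
G7: root G up a minor seventh → F, giving F7.
C#maj7: root C# up a minor seventh → B, giving Bmaj7.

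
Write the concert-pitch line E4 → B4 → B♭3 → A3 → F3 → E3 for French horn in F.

Written C4 sounds as F3 on the French horn in F, so concert pitches are written a perfect fifth up.
E4 gives B4
B4 gives F#5
Bb3 gives F4
A3 gives E4
F3 gives C4
E3 gives B3

B4 F#5 F4 E4 C4 B3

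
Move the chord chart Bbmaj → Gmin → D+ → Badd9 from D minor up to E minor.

Cmaj Amin E+ C#add9

D minor up to E minor is a major second; each chord root moves by that interval while the quality stays the same.
Bbmaj: root Bb up a major second → C, giving Cmaj.
Gmin: root G up a major second → A, giving Amin.
D+: root D up a major second → E, giving E+.
Badd9: root B up a major second → C#, giving C#add9.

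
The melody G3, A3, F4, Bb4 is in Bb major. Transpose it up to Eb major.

Bb major to Eb major up is a perfect fourth, so every note moves up by that interval.
G3 gives C4
A3 gives D4
F4 gives Bb4
Bb4 gives Eb5

C4 D4 Bb4 Eb5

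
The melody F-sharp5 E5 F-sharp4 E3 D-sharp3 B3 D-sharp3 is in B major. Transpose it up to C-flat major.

Gb5 Fb5 Gb4 Fb3 Eb3 Cb4 Eb3

From B up to C-flat is a diminished second; apply that to each pitch.
F#5 → Gb5
E5 → Fb5
F#4 → Gb4
E3 → Fb3
D#3 → Eb3
B3 → Cb4
D#3 → Eb3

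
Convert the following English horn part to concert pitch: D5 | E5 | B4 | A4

G4 A4 E4 D4

Written C4 on the English horn sounds as F3, a perfect fifth lower; apply that shift to every note.
D5 to G4
E5 to A4
B4 to E4
A4 to D4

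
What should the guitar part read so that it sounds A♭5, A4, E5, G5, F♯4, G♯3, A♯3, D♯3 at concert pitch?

Ab6 A5 E6 G6 F#5 G#4 A#4 D#4

The guitar sounds a perfect octave below written, so the written part must be a perfect octave above concert — transpose each note up.
Ab5 gives Ab6
A4 gives A5
E5 gives E6
G5 gives G6
F#4 gives F#5
G#3 gives G#4
A#3 gives A#4
D#3 gives D#4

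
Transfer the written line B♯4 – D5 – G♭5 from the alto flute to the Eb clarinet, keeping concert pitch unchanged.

D##4 F#4 Bb4

First find concert pitch: the alto flute sounds a perfect fourth below written, so B♯4 D5 G♭5 sounds F##4 A4 Db5.
Then write for Eb clarinet: it sounds a minor third above written, so the part must be a minor third below concert.
F##4 → D##4
A4 → F#4
Db5 → Bb4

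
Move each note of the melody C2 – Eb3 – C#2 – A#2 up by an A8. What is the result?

C2: an octave up reaches C, and 13 semitones makes it C#3.
Eb3: an octave up reaches E, and 13 semitones makes it E4.
C#2 up an augmented octave is C##3.
An augmented octave up from A#2 gives A##3.

C#3 E4 C##3 A##3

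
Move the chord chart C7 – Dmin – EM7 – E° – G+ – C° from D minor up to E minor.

D7 Emin F#M7 F#° A+ D°

D minor up to E minor is a major second; each chord root moves by that interval while the quality stays the same.
C7: root C up a major second → D, giving D7.
Dmin: root D up a major second → E, giving Emin.
EM7: root E up a major second → F#, giving F#M7.
E°: root E up a major second → F#, giving F#°.
G+: root G up a major second → A, giving A+.
C°: root C up a major second → D, giving D°.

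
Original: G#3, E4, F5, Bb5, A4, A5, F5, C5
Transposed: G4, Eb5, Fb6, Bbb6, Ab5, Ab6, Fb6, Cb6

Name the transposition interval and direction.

up a diminished octave

Take the first pair: G#3 → G4. G to G spans 8 letter names, so the interval is some kind of octave.
G#3 to G4 is 11 semitones, which makes it a diminished octave; the second version is higher, so the direction is up.
Checking another pair — C5 → Cb6 — gives the same interval.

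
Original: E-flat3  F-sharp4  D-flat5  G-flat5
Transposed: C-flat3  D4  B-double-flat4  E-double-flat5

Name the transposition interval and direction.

down a major third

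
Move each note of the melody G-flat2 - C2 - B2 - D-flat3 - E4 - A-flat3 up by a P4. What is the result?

Cb3 F2 E3 Gb3 A4 Db4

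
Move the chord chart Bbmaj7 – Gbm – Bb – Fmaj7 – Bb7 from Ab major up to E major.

F#maj7 Dm F# C#maj7 F#7

Ab major up to E major is an augmented fifth; each chord root moves by that interval while the quality stays the same.
Bbmaj7: root Bb up an augmented fifth → F#, giving F#maj7.
Gbm: root Gb up an augmented fifth → D, giving Dm.
Bb: root Bb up an augmented fifth → F#, giving F#.
Fmaj7: root F up an augmented fifth → C#, giving C#maj7.
Bb7: root Bb up an augmented fifth → F#, giving F#7.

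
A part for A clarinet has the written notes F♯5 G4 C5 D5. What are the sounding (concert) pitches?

D#5 E4 A4 B4

The A clarinet sounds a minor third below written, so transpose each written note down a minor third.
F#5 gives D#5
G4 gives E4
C5 gives A4
D5 gives B4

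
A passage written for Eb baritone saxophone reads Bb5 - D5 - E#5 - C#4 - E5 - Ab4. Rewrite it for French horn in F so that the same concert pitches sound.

First find concert pitch: the Eb baritone saxophone sounds a major thirteenth below written, so Bb5 D5 E#5 C#4 E5 Ab4 sounds Db4 F3 G#3 E2 G3 Cb3.
Then write for French horn in F: it sounds a perfect fifth below written, so the part must be a perfect fifth above concert.
Db4 → Ab4
F3 → C4
G#3 → D#4
E2 → B2
G3 → D4
Cb3 → Gb3

Ab4 C4 D#4 B2 D4 Gb3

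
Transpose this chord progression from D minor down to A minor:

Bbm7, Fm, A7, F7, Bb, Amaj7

D minor down to A minor is a perfect fourth; each chord root moves by that interval while the quality stays the same.
Bbm7: root Bb down a perfect fourth → F, giving Fm7.
Fm: root F down a perfect fourth → C, giving Cm.
A7: root A down a perfect fourth → E, giving E7.
F7: root F down a perfect fourth → C, giving C7.
Bb: root Bb down a perfect fourth → F, giving F.
Amaj7: root A down a perfect fourth → E, giving Emaj7.

Fm7 Cm E7 C7 F Emaj7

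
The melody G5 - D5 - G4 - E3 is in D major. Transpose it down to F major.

D major to F major down is a major sixth, so every note moves down by that interval.
G5 gives Bb4
D5 gives F4
G4 gives Bb3
E3 gives G2

Bb4 F4 Bb3 G2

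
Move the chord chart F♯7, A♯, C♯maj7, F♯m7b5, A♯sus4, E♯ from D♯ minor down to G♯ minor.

B7 D# F#maj7 Bm7b5 D#sus4 A#

D♯ minor down to G♯ minor is a perfect fifth; each chord root moves by that interval while the quality stays the same.
F♯7: root F♯ down a perfect fifth → B, giving B7.
A♯: root A♯ down a perfect fifth → D#, giving D#.
C♯maj7: root C♯ down a perfect fifth → F#, giving F#maj7.
F♯m7b5: root F♯ down a perfect fifth → B, giving Bm7b5.
A♯sus4: root A♯ down a perfect fifth → D#, giving D#sus4.
E♯: root E♯ down a perfect fifth → A#, giving A#.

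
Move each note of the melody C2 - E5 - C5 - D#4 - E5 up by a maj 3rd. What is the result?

C2: a third up reaches E, and 4 semitones makes it E2.
E5: a third up reaches G, and 4 semitones makes it G#5.
C5 up a major third is E5.
D#4: a third up reaches F, and 4 semitones makes it F##4.
A major third up from E5 gives G#5.

E2 G#5 E5 F##4 G#5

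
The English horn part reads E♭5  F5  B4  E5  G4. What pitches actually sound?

Ab4 Bb4 E4 A4 C4

The English horn sounds a perfect fifth below written, so transpose each written note down a perfect fifth.
Eb5 to Ab4
F5 to Bb4
B4 to E4
E5 to A4
G4 to C4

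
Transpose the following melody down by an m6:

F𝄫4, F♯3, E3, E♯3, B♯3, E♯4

Abb3 A#2 G#2 G##2 D##3 G##3

Fbb4 to Abb3
F#3 to A#2
E3 to G#2
E#3 to G##2
B#3 to D##3
E#4 to G##3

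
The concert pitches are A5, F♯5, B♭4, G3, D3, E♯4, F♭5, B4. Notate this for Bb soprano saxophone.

The Bb soprano saxophone sounds a major second below written, so the written part must be a major second above concert — transpose each note up.
A5 to B5
F#5 to G#5
Bb4 to C5
G3 to A3
D3 to E3
E#4 to F##4
Fb5 to Gb5
B4 to C#5

B5 G#5 C5 A3 E3 F##4 Gb5 C#5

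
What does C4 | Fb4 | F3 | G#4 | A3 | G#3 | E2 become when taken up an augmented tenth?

E#5 A5 A#4 B##5 C##5 B##4 G##3

C4 to E#5
Fb4 to A5
F3 to A#4
G#4 to B##5
A3 to C##5
G#3 to B##4
E2 to G##3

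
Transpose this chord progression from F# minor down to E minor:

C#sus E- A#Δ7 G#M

F# minor down to E minor is a major second; each chord root moves by that interval while the quality stays the same.
C#sus: root C# down a major second → B, giving Bsus.
E-: root E down a major second → D, giving D-.
A#Δ7: root A# down a major second → G#, giving G#Δ7.
G#M: root G# down a major second → F#, giving F#M.

Bsus D- G#Δ7 F#M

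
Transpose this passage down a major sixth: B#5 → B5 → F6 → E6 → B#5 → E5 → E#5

D#5 D5 Ab5 G5 D#5 G4 G#4

B#5 -> D#5
B5 -> D5
F6 -> Ab5
E6 -> G5
B#5 -> D#5
E5 -> G4
E#5 -> G#4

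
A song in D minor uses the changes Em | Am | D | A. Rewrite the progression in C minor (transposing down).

D minor down to C minor is a major second; each chord root moves by that interval while the quality stays the same.
Em: root E down a major second → D, giving Dm.
Am: root A down a major second → G, giving Gm.
D: root D down a major second → C, giving C.
A: root A down a major second → G, giving G.

Dm Gm C G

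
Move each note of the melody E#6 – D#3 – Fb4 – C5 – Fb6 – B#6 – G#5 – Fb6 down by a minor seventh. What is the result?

F##5 E#2 Gb3 D4 Gb5 C##6 A#4 Gb5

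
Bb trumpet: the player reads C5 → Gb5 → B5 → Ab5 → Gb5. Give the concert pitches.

Bb4 Fb5 A5 Gb5 Fb5

The Bb trumpet sounds a major second below written, so transpose each written note down a major second.
C5 gives Bb4
Gb5 gives Fb5
B5 gives A5
Ab5 gives Gb5
Gb5 gives Fb5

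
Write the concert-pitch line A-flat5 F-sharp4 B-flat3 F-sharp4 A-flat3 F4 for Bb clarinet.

Bb5 G#4 C4 G#4 Bb3 G4

The Bb clarinet sounds a major second below written, so the written part must be a major second above concert — transpose each note up.
Ab5 to Bb5
F#4 to G#4
Bb3 to C4
F#4 to G#4
Ab3 to Bb3
F4 to G4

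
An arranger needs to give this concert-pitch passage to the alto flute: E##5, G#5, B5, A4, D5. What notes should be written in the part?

A##5 C#6 E6 D5 G5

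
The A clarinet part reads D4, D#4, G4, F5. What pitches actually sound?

The A clarinet sounds a minor third below written, so transpose each written note down a minor third.
D4 becomes B3
D#4 becomes B#3
G4 becomes E4
F5 becomes D5

B3 B#3 E4 D5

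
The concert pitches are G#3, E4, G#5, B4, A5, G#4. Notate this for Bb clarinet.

Written C4 sounds as Bb3 on the Bb clarinet, so concert pitches are written a major second up.
G#3 gives A#3
E4 gives F#4
G#5 gives A#5
B4 gives C#5
A5 gives B5
G#4 gives A#4

A#3 F#4 A#5 C#5 B5 A#4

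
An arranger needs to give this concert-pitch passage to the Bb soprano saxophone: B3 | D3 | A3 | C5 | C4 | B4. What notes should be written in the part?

Written C4 sounds as Bb3 on the Bb soprano saxophone, so concert pitches are written a major second up.
B3 -> C#4
D3 -> E3
A3 -> B3
C5 -> D5
C4 -> D4
B4 -> C#5

C#4 E3 B3 D5 D4 C#5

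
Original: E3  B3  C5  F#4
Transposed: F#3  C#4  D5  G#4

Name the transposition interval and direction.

Take the first pair: E3 → F#3. E to F spans 2 letter names, so the interval is some kind of second.
E3 to F#3 is 2 semitones, which makes it a major second; the second version is higher, so the direction is up.
Checking another pair — F#4 → G#4 — gives the same interval.

up a major second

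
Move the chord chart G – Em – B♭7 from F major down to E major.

F# D#m A7

F major down to E major is a minor second; each chord root moves by that interval while the quality stays the same.
G: root G down a minor second → F#, giving F#.
Em: root E down a minor second → D#, giving D#m.
B♭7: root B♭ down a minor second → A, giving A7.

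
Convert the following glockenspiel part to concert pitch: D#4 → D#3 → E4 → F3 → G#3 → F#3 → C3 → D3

D#6 D#5 E6 F5 G#5 F#5 C5 D5

Written C4 on the glockenspiel sounds as C6, a perfect fifteenth higher; apply that shift to every note.
D#4 -> D#6
D#3 -> D#5
E4 -> E6
F3 -> F5
G#3 -> G#5
F#3 -> F#5
C3 -> C5
D3 -> D5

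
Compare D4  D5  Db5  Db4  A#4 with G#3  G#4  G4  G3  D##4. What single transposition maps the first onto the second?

From D4 to G#3 is 5 letter names — a fifth of some quality.
G#3 to D4 is 6 semitones, which makes it a diminished fifth; the second version is lower, so the direction is down.
Checking another pair — A#4 → D##4 — gives the same interval.

down a diminished fifth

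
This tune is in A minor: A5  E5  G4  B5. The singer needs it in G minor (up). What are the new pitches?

G6 D6 F5 A6

From A up to G is a minor seventh; apply that to each pitch.
A5 to G6
E5 to D6
G4 to F5
B5 to A6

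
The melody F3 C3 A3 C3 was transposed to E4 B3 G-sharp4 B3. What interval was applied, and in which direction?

up a major seventh

From F3 to E4 is 7 letter names — a seventh of some quality.
F3 to E4 is 11 semitones, which makes it a major seventh; the second version is higher, so the direction is up.
Checking another pair — C3 → B3 — gives the same interval.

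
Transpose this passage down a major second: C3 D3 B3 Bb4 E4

Bb2 C3 A3 Ab4 D4

C3 becomes Bb2
D3 becomes C3
B3 becomes A3
Bb4 becomes Ab4
E4 becomes D4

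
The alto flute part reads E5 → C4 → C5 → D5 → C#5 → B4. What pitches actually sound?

Written C4 on the alto flute sounds as G3, a perfect fourth lower; apply that shift to every note.
E5 gives B4
C4 gives G3
C5 gives G4
D5 gives A4
C#5 gives G#4
B4 gives F#4

B4 G3 G4 A4 G#4 F#4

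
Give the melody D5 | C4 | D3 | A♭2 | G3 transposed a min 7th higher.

D5: a seventh up reaches C, and 10 semitones makes it C6.
C4: a seventh up reaches B, and 10 semitones makes it Bb4.
A minor seventh up from D3 gives C4.
A minor seventh up from Ab2 gives Gb3.
G3 up a minor seventh is F4.

C6 Bb4 C4 Gb3 F4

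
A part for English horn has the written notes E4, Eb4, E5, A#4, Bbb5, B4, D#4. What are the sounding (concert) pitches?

The English horn sounds a perfect fifth below written, so transpose each written note down a perfect fifth.
E4 becomes A3
Eb4 becomes Ab3
E5 becomes A4
A#4 becomes D#4
Bbb5 becomes Ebb5
B4 becomes E4
D#4 becomes G#3

A3 Ab3 A4 D#4 Ebb5 E4 G#3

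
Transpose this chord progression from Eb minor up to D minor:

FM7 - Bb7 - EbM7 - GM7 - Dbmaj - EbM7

Eb minor up to D minor is a major seventh; each chord root moves by that interval while the quality stays the same.
FM7: root F up a major seventh → E, giving EM7.
Bb7: root Bb up a major seventh → A, giving A7.
EbM7: root Eb up a major seventh → D, giving DM7.
GM7: root G up a major seventh → F#, giving F#M7.
Dbmaj: root Db up a major seventh → C, giving Cmaj.
EbM7: root Eb up a major seventh → D, giving DM7.

EM7 A7 DM7 F#M7 Cmaj DM7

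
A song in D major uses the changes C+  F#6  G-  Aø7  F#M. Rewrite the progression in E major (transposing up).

D+ G#6 A- Bø7 G#M

D major up to E major is a major second; each chord root moves by that interval while the quality stays the same.
C+: root C up a major second → D, giving D+.
F#6: root F# up a major second → G#, giving G#6.
G-: root G up a major second → A, giving A-.
Aø7: root A up a major second → B, giving Bø7.
F#M: root F# up a major second → G#, giving G#M.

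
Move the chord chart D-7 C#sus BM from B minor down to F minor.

Ab-7 Gsus FM

B minor down to F minor is an augmented fourth; each chord root moves by that interval while the quality stays the same.
D-7: root D down an augmented fourth → Ab, giving Ab-7.
C#sus: root C# down an augmented fourth → G, giving Gsus.
BM: root B down an augmented fourth → F, giving FM.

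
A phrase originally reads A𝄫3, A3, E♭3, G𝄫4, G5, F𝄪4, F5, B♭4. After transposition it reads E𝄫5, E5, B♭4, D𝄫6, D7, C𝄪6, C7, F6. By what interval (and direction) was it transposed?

From Abb3 to Ebb5 is 12 letter names — a twelfth of some quality.
Abb3 to Ebb5 is 19 semitones, which makes it a perfect twelfth; the second version is higher, so the direction is up.
Checking another pair — Bb4 → F6 — gives the same interval.

up a perfect twelfth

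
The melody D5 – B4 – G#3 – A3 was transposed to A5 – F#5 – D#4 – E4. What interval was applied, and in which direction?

up a perfect fifth

From D5 to A5 is 5 letter names — a fifth of some quality.
D5 to A5 is 7 semitones, which makes it a perfect fifth; the second version is higher, so the direction is up.
Checking another pair — A3 → E4 — gives the same interval.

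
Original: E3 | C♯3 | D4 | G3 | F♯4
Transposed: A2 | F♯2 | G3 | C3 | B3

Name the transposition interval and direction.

From E3 to A2 is 5 letter names — a fifth of some quality.
A2 to E3 is 7 semitones, which makes it a perfect fifth; the second version is lower, so the direction is down.
Checking another pair — F#4 → B3 — gives the same interval.

down a perfect fifth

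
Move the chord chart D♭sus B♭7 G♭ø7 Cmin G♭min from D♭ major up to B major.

Bsus G#7 Eø7 A#min Emin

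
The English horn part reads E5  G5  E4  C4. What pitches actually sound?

Written C4 on the English horn sounds as F3, a perfect fifth lower; apply that shift to every note.
E5 becomes A4
G5 becomes C5
E4 becomes A3
C4 becomes F3

A4 C5 A3 F3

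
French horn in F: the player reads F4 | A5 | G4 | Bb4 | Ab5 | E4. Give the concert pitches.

The French horn in F sounds a perfect fifth below written, so transpose each written note down a perfect fifth.
F4 -> Bb3
A5 -> D5
G4 -> C4
Bb4 -> Eb4
Ab5 -> Db5
E4 -> A3

Bb3 D5 C4 Eb4 Db5 A3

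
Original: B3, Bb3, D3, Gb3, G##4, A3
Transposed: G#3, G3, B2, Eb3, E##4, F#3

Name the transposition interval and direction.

down a minor third

Take the first pair: B3 → G#3. B to G spans 3 letter names, so the interval is some kind of third.
G#3 to B3 is 3 semitones, which makes it a minor third; the second version is lower, so the direction is down.
Checking another pair — A3 → F#3 — gives the same interval.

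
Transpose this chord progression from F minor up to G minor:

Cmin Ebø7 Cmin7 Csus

F minor up to G minor is a major second; each chord root moves by that interval while the quality stays the same.
Cmin: root C up a major second → D, giving Dmin.
Ebø7: root Eb up a major second → F, giving Fø7.
Cmin7: root C up a major second → D, giving Dmin7.
Csus: root C up a major second → D, giving Dsus.

Dmin Fø7 Dmin7 Dsus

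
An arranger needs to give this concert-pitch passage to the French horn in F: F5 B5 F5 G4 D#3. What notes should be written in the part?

C6 F#6 C6 D5 A#3

The French horn in F sounds a perfect fifth below written, so the written part must be a perfect fifth above concert — transpose each note up.
F5 to C6
B5 to F#6
F5 to C6
G4 to D5
D#3 to A#3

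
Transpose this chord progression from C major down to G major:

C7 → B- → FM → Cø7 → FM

C major down to G major is a perfect fourth; each chord root moves by that interval while the quality stays the same.
C7: root C down a perfect fourth → G, giving G7.
B-: root B down a perfect fourth → F#, giving F#-.
FM: root F down a perfect fourth → C, giving CM.
Cø7: root C down a perfect fourth → G, giving Gø7.
FM: root F down a perfect fourth → C, giving CM.

G7 F#- CM Gø7 CM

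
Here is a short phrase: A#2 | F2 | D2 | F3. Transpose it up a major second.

B#2 G2 E2 G3

A#2 -> B#2
F2 -> G2
D2 -> E2
F3 -> G3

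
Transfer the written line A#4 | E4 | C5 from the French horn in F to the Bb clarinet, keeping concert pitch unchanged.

E#4 B3 G4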